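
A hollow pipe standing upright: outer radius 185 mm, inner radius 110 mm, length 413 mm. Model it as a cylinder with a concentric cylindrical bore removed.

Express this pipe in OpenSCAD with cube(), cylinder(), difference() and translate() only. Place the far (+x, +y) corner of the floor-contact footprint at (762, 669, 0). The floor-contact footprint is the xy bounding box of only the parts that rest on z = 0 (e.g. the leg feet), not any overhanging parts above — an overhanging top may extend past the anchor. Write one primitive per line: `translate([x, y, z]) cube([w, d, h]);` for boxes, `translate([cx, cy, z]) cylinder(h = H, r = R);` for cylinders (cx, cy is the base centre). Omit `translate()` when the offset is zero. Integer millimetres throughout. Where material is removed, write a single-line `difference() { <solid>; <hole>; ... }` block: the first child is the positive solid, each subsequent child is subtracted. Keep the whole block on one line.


difference() { translate([577, 484, 0]) cylinder(h = 413, r = 185); translate([577, 484, 0]) cylinder(h = 413, r = 110); }


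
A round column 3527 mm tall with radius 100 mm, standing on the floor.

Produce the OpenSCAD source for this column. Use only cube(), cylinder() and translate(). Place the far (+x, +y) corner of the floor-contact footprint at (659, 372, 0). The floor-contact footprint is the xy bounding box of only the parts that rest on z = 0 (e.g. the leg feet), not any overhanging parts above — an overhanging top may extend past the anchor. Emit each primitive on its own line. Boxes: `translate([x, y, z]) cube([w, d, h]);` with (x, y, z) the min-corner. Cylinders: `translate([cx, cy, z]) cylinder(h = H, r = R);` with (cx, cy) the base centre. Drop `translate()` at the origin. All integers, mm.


translate([559, 272, 0]) cylinder(h = 3527, r = 100);


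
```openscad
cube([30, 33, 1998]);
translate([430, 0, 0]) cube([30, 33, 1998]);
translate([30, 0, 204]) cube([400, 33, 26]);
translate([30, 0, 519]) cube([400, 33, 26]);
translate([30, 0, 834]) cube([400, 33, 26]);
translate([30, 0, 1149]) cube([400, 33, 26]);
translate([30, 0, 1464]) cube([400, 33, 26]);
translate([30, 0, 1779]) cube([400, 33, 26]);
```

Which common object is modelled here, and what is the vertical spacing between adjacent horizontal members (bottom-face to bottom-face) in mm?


A ladder. The rung spacing is 315 mm.

Two tall 30×33 posts with 6 short bars between them — a ladder. Adjacent rungs sit at z = 204 and z = 519, so the spacing is 519 − 204 = 315 mm.


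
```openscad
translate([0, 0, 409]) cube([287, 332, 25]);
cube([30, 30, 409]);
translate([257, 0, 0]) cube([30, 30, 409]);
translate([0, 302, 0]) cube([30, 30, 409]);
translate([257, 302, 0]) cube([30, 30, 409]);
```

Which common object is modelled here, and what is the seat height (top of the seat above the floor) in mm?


A stool. The seat height is 434 mm.

A 287×332×25 slab at z = 409 on four corner posts — a stool. The seat top is 409 + 25 = 434 mm.


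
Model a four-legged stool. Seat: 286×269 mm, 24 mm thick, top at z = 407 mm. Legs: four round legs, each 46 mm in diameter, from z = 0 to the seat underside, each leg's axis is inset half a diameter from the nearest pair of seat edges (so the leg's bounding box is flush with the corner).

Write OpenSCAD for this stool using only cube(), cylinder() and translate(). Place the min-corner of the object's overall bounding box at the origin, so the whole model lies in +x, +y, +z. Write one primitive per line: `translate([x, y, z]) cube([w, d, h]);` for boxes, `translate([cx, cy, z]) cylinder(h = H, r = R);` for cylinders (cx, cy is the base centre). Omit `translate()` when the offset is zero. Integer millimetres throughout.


translate([0, 0, 383]) cube([286, 269, 24]);
translate([23, 23, 0]) cylinder(h = 383, r = 23);
translate([263, 23, 0]) cylinder(h = 383, r = 23);
translate([23, 246, 0]) cylinder(h = 383, r = 23);
translate([263, 246, 0]) cylinder(h = 383, r = 23);


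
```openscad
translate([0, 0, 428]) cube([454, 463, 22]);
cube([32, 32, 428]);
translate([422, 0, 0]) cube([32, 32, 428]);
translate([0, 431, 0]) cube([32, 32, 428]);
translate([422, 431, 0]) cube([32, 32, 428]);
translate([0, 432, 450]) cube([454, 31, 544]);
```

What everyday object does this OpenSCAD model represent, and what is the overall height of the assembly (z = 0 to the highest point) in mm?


A chair. The overall height is 994 mm.

A slab on four corner posts with a tall panel at the back — a chair. The seat slab sits at z = 428 with thickness 22, and the 544 mm backrest starts at the seat top, so the overall height is 428 + 22 + 544 = 994 mm.


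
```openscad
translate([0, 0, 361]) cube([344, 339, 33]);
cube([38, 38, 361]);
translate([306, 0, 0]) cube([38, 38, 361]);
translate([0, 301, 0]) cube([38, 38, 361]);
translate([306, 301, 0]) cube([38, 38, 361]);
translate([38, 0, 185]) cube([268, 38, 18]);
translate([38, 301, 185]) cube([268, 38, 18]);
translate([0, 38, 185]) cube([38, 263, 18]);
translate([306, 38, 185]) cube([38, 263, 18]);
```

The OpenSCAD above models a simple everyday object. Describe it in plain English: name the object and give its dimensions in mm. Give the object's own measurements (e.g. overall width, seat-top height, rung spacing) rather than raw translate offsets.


A four-legged stool. The seat is a 344×339×33 mm slab whose top surface is at z = 394 mm; four square legs, each 38×38 mm in cross-section, run from the floor (z = 0) to the underside of the seat, each flush with a corner of the seat. Four stretchers, 38 mm wide and 18 mm tall, connect adjacent legs with their undersides at z = 185 mm, each running between the inner faces of the legs it joins and aligned with the legs' outer faces on the other axis.


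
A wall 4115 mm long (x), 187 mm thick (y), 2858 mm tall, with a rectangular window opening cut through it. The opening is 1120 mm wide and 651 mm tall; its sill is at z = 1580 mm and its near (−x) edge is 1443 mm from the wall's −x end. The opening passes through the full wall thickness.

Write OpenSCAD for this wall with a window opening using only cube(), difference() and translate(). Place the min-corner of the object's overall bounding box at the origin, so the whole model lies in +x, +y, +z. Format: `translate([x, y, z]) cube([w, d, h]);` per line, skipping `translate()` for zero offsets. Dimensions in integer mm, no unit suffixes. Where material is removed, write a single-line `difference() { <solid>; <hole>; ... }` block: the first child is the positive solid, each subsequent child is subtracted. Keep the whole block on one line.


difference() { cube([4115, 187, 2858]); translate([1443, 0, 1580]) cube([1120, 187, 651]); }


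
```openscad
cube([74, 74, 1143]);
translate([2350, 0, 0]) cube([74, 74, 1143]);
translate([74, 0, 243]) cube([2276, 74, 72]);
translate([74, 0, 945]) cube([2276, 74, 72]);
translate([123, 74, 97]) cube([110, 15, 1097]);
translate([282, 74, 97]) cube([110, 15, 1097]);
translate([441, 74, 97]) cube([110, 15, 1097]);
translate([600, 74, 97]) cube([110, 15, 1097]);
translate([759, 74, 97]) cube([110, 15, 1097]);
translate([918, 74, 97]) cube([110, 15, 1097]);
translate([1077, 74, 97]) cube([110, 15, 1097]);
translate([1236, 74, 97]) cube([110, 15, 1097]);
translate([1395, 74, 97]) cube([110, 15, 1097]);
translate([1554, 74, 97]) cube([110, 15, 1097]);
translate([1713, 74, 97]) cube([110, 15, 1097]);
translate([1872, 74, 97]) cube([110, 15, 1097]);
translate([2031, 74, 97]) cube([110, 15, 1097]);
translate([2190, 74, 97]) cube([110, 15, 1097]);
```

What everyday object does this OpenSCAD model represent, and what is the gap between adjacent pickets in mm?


A fence section. The picket gap is 49 mm.

Two posts, two rails, 14 pickets — a fence section. Span 2276 mm holds 14 pickets of 110 mm with 15 equal gaps: ⌊(2276 − 14·110) / 15⌋ = 49 mm.


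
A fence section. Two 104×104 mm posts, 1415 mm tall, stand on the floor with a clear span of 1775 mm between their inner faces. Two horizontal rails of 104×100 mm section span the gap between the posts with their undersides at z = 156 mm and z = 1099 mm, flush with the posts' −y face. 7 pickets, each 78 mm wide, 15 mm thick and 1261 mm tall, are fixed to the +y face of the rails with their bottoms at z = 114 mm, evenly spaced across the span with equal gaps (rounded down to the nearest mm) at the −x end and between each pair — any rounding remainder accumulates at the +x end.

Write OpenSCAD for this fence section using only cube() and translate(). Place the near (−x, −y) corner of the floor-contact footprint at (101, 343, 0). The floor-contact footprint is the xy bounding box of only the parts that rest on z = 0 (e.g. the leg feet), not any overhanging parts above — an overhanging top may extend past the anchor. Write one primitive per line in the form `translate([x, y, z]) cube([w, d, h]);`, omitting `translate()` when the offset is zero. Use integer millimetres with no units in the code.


translate([101, 343, 0]) cube([104, 104, 1415]);
translate([1980, 343, 0]) cube([104, 104, 1415]);
translate([205, 343, 156]) cube([1775, 104, 100]);
translate([205, 343, 1099]) cube([1775, 104, 100]);
translate([358, 447, 114]) cube([78, 15, 1261]);
translate([589, 447, 114]) cube([78, 15, 1261]);
translate([820, 447, 114]) cube([78, 15, 1261]);
translate([1051, 447, 114]) cube([78, 15, 1261]);
translate([1282, 447, 114]) cube([78, 15, 1261]);
translate([1513, 447, 114]) cube([78, 15, 1261]);
translate([1744, 447, 114]) cube([78, 15, 1261]);


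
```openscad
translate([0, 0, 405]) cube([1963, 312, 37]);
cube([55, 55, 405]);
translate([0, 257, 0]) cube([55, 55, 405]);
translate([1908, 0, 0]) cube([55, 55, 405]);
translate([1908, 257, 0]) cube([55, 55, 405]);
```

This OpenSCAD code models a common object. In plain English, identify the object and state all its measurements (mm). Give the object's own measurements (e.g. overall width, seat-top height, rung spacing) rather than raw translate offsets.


A long wooden bench with a 1963 mm (x) × 312 mm (y) seat, 37 mm thick, its top surface 442 mm above the floor. Four 55 mm square legs at the seat corners, flush with the edges, run from z = 0 to the seat underside.


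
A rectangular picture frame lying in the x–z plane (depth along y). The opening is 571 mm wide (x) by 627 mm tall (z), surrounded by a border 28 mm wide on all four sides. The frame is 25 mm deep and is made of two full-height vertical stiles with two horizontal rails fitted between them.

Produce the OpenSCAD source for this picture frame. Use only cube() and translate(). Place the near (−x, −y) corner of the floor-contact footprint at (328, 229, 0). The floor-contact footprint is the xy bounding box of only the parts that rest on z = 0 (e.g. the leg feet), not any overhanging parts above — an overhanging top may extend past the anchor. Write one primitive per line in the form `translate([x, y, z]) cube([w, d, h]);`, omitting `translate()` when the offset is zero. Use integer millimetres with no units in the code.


translate([328, 229, 0]) cube([28, 25, 683]);
translate([927, 229, 0]) cube([28, 25, 683]);
translate([356, 229, 0]) cube([571, 25, 28]);
translate([356, 229, 655]) cube([571, 25, 28]);


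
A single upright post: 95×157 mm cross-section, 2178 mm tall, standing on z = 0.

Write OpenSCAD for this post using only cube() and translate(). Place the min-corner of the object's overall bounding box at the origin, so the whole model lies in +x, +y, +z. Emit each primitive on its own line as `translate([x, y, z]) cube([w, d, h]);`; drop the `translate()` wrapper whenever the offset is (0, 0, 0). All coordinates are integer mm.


cube([95, 157, 2178]);


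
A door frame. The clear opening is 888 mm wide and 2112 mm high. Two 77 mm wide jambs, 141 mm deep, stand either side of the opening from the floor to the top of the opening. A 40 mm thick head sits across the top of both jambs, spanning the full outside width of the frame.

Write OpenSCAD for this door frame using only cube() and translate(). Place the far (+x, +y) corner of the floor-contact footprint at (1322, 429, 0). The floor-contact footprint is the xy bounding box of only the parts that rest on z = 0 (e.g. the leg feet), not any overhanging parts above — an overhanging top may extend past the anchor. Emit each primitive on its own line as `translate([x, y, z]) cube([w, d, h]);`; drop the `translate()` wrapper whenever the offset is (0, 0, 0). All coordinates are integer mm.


translate([280, 288, 0]) cube([77, 141, 2112]);
translate([1245, 288, 0]) cube([77, 141, 2112]);
translate([280, 288, 2112]) cube([1042, 141, 40]);


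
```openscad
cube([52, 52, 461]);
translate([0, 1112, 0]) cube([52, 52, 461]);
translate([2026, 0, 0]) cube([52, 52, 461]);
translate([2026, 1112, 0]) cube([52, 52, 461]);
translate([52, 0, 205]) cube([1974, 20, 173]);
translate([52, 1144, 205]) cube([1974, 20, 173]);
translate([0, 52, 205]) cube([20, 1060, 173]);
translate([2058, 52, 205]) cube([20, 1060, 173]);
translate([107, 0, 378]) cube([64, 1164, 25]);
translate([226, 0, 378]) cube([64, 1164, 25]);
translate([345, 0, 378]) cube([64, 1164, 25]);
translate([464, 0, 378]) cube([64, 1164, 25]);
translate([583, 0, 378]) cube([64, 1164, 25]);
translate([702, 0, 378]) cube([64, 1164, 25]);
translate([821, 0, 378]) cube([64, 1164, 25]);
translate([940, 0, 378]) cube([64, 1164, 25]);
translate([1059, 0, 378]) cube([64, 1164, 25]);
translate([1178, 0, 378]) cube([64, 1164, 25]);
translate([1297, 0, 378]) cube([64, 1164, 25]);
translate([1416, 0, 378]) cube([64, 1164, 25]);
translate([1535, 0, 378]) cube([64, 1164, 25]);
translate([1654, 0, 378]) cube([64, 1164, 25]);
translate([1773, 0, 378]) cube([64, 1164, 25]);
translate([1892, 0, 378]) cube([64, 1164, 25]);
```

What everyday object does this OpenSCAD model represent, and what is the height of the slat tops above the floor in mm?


A bed frame. The slat-top height is 403 mm.

Four posts, four rails, and a row of slats — a bed frame. Slats sit on the rails at z = 205 + 173 = 378; with slat thickness 25, the top is 403 mm.


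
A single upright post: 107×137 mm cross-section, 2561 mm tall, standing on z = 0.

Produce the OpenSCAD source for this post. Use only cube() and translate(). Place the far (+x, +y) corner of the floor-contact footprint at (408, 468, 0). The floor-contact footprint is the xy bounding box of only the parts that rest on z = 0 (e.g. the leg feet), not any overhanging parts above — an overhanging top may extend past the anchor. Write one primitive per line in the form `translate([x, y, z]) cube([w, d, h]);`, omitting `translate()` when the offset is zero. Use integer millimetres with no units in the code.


translate([301, 331, 0]) cube([107, 137, 2561]);


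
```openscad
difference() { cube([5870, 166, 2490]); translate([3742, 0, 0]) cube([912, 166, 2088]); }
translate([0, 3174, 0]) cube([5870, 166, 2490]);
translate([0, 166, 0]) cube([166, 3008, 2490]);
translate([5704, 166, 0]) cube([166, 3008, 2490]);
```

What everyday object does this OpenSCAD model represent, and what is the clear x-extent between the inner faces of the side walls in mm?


A single room. The interior width is 5538 mm.

Four walls enclosing a rectangle with a door in the front wall — a room. Outside width 5870 minus two 166 mm walls gives 5538 mm.


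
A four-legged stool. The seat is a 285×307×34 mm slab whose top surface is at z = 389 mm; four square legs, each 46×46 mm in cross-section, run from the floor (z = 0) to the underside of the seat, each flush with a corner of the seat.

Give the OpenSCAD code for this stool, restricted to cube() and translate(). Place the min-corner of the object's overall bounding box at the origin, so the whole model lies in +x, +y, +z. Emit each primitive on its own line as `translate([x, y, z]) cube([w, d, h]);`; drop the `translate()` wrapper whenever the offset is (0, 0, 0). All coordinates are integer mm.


// leg_h = 389 - 34 = 355
translate([0, 0, 355]) cube([285, 307, 34]);
cube([46, 46, 355]);
translate([239, 0, 0]) cube([46, 46, 355]);
translate([0, 261, 0]) cube([46, 46, 355]);
translate([239, 261, 0]) cube([46, 46, 355]);


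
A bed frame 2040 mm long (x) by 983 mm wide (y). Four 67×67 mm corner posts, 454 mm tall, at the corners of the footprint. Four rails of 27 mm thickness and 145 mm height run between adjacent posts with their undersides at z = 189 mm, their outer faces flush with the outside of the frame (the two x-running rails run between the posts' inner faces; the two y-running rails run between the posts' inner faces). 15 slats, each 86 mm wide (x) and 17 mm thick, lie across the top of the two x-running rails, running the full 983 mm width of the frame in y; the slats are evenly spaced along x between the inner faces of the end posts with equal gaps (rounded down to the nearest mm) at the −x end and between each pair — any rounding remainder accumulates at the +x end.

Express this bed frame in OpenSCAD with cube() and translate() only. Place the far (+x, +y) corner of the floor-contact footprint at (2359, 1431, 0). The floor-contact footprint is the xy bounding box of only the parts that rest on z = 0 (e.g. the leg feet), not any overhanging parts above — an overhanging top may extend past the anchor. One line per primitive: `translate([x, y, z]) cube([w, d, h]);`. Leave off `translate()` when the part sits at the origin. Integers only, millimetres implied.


// slat z = rail_z + rail_h = 189 + 145 = 334
// slat gap = ⌊(1906 − 15·86) / 16⌋ = 38
translate([319, 448, 0]) cube([67, 67, 454]);
translate([319, 1364, 0]) cube([67, 67, 454]);
translate([2292, 448, 0]) cube([67, 67, 454]);
translate([2292, 1364, 0]) cube([67, 67, 454]);
translate([386, 448, 189]) cube([1906, 27, 145]);
translate([386, 1404, 189]) cube([1906, 27, 145]);
translate([319, 515, 189]) cube([27, 849, 145]);
translate([2332, 515, 189]) cube([27, 849, 145]);
translate([424, 448, 334]) cube([86, 983, 17]);
translate([548, 448, 334]) cube([86, 983, 17]);
translate([672, 448, 334]) cube([86, 983, 17]);
translate([796, 448, 334]) cube([86, 983, 17]);
translate([920, 448, 334]) cube([86, 983, 17]);
translate([1044, 448, 334]) cube([86, 983, 17]);
translate([1168, 448, 334]) cube([86, 983, 17]);
translate([1292, 448, 334]) cube([86, 983, 17]);
translate([1416, 448, 334]) cube([86, 983, 17]);
translate([1540, 448, 334]) cube([86, 983, 17]);
translate([1664, 448, 334]) cube([86, 983, 17]);
translate([1788, 448, 334]) cube([86, 983, 17]);
translate([1912, 448, 334]) cube([86, 983, 17]);
translate([2036, 448, 334]) cube([86, 983, 17]);
translate([2160, 448, 334]) cube([86, 983, 17]);


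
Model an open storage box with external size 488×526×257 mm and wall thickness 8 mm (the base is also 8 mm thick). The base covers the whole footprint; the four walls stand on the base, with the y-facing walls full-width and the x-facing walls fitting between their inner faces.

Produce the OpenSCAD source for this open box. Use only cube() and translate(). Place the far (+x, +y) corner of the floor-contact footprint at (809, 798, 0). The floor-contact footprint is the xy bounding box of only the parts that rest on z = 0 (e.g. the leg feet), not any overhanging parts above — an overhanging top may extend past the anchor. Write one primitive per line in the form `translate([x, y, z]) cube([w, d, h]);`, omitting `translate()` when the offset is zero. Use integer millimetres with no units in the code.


translate([321, 272, 0]) cube([488, 526, 8]);
translate([321, 272, 8]) cube([488, 8, 249]);
translate([321, 790, 8]) cube([488, 8, 249]);
translate([321, 280, 8]) cube([8, 510, 249]);
translate([801, 280, 8]) cube([8, 510, 249]);


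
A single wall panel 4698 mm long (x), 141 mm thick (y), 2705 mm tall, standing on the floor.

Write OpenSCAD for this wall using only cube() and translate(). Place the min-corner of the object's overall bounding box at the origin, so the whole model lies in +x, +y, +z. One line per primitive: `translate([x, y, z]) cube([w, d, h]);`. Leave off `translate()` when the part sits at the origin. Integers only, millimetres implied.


cube([4698, 141, 2705]);


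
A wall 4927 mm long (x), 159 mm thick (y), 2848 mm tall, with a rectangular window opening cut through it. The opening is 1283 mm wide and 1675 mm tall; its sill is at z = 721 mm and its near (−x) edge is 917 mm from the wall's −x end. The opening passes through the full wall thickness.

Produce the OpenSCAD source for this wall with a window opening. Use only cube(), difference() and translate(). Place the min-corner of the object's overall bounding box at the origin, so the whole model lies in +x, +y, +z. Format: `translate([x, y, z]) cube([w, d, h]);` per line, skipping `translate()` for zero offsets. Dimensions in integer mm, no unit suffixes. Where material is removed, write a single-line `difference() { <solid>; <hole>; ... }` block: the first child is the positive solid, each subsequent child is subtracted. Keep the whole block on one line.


difference() { cube([4927, 159, 2848]); translate([917, 0, 721]) cube([1283, 159, 1675]); }


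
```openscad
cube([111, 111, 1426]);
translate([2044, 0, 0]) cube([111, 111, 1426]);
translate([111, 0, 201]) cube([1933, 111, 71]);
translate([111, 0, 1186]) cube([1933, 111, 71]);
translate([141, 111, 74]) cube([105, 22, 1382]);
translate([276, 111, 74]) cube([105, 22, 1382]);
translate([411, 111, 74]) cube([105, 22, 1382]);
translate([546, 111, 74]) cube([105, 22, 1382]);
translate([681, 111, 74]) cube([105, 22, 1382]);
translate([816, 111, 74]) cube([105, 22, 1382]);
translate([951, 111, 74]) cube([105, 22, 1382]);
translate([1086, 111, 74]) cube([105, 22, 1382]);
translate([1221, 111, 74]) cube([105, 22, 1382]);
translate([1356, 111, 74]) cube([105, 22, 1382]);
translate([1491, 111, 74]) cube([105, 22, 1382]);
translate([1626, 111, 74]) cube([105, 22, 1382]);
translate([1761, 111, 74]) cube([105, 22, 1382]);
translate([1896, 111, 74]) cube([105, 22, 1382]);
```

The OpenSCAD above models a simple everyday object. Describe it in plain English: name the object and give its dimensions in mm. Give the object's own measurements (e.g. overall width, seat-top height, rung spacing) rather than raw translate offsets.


A fence section. Two 111×111 mm posts, 1426 mm tall, stand on the floor with a clear span of 1933 mm between their inner faces. Two horizontal rails of 111×71 mm section span the gap between the posts with their undersides at z = 201 mm and z = 1186 mm, flush with the posts' −y face. 14 pickets, each 105 mm wide, 22 mm thick and 1382 mm tall, are fixed to the +y face of the rails with their bottoms at z = 74 mm, spaced across the span with a 30 mm gap after the −x post and between neighbouring pickets, with 43 mm left before the +x post.


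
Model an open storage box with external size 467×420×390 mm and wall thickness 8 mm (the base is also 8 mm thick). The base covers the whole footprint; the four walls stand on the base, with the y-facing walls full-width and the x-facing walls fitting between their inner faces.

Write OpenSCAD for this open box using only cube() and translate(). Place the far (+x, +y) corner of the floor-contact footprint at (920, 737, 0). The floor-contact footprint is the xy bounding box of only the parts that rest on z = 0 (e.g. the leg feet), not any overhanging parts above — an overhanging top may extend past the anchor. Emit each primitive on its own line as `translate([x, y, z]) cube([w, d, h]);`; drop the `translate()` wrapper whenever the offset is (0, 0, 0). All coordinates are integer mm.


translate([453, 317, 0]) cube([467, 420, 8]);
translate([453, 317, 8]) cube([467, 8, 382]);
translate([453, 729, 8]) cube([467, 8, 382]);
translate([453, 325, 8]) cube([8, 404, 382]);
translate([912, 325, 8]) cube([8, 404, 382]);


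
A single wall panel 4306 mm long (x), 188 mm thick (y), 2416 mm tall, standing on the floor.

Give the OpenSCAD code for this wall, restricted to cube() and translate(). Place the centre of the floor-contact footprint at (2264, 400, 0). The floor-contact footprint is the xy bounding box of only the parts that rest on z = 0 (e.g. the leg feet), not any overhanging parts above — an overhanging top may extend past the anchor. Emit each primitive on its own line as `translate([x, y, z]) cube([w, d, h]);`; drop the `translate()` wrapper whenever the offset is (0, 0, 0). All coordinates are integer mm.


translate([111, 306, 0]) cube([4306, 188, 2416]);


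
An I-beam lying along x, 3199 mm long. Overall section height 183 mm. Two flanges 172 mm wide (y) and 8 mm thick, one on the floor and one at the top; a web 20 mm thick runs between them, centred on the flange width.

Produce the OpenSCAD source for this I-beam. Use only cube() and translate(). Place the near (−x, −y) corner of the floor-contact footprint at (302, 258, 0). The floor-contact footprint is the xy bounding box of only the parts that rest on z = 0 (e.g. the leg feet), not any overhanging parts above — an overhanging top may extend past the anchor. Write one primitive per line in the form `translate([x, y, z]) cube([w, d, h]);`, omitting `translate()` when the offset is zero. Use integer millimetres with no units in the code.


translate([302, 258, 0]) cube([3199, 172, 8]);
translate([302, 334, 8]) cube([3199, 20, 167]);
translate([302, 258, 175]) cube([3199, 172, 8]);


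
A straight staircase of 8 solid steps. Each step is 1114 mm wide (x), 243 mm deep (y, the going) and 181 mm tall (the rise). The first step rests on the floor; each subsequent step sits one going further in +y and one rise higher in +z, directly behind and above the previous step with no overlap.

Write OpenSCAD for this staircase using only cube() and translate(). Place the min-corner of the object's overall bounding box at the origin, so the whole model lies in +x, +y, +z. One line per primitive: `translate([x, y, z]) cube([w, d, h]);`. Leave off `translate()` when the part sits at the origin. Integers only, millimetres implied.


cube([1114, 243, 181]);
translate([0, 243, 181]) cube([1114, 243, 181]);
translate([0, 486, 362]) cube([1114, 243, 181]);
translate([0, 729, 543]) cube([1114, 243, 181]);
translate([0, 972, 724]) cube([1114, 243, 181]);
translate([0, 1215, 905]) cube([1114, 243, 181]);
translate([0, 1458, 1086]) cube([1114, 243, 181]);
translate([0, 1701, 1267]) cube([1114, 243, 181]);


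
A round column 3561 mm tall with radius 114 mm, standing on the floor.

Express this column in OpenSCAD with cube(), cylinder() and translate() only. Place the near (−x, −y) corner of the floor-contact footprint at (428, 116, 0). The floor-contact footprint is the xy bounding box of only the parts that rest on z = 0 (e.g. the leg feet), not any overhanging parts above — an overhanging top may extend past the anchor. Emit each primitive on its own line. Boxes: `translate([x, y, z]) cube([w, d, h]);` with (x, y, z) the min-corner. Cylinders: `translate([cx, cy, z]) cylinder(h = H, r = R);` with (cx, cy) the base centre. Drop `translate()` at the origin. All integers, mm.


translate([542, 230, 0]) cylinder(h = 3561, r = 114);


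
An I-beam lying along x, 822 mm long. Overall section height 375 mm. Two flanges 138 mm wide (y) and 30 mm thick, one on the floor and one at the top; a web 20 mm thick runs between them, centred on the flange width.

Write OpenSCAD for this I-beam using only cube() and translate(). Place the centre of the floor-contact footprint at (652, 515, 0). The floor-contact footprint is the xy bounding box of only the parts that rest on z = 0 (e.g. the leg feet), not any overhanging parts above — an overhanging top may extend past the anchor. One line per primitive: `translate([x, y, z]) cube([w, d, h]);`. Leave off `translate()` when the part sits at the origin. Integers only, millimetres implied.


translate([241, 446, 0]) cube([822, 138, 30]);
translate([241, 505, 30]) cube([822, 20, 315]);
translate([241, 446, 345]) cube([822, 138, 30]);


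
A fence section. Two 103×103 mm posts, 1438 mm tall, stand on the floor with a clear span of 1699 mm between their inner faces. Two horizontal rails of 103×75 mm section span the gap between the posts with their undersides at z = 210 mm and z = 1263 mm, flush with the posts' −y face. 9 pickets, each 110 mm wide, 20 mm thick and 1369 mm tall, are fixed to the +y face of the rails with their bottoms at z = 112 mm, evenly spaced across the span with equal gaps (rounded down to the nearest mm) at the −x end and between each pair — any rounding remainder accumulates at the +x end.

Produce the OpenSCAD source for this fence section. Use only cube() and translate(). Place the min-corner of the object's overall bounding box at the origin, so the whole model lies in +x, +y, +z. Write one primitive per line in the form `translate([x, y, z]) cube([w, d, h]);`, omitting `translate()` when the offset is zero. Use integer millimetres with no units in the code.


cube([103, 103, 1438]);
translate([1802, 0, 0]) cube([103, 103, 1438]);
translate([103, 0, 210]) cube([1699, 103, 75]);
translate([103, 0, 1263]) cube([1699, 103, 75]);
translate([173, 103, 112]) cube([110, 20, 1369]);
translate([353, 103, 112]) cube([110, 20, 1369]);
translate([533, 103, 112]) cube([110, 20, 1369]);
translate([713, 103, 112]) cube([110, 20, 1369]);
translate([893, 103, 112]) cube([110, 20, 1369]);
translate([1073, 103, 112]) cube([110, 20, 1369]);
translate([1253, 103, 112]) cube([110, 20, 1369]);
translate([1433, 103, 112]) cube([110, 20, 1369]);
translate([1613, 103, 112]) cube([110, 20, 1369]);


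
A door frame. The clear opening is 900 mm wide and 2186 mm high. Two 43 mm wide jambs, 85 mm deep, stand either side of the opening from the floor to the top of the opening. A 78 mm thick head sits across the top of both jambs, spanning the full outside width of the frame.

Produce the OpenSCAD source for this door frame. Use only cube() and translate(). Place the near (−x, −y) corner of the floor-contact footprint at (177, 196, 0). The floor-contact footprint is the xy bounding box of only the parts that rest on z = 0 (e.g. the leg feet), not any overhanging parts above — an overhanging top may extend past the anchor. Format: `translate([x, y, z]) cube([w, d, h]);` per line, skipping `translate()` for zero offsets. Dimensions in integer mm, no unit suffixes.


translate([177, 196, 0]) cube([43, 85, 2186]);
translate([1120, 196, 0]) cube([43, 85, 2186]);
translate([177, 196, 2186]) cube([986, 85, 78]);


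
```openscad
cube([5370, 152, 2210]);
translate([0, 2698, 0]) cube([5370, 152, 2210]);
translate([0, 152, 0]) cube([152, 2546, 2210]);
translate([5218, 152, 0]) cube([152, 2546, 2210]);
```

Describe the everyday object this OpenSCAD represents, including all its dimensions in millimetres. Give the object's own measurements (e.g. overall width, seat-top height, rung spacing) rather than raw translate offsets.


The wall frame of a small rectangular building: four walls, each 2210 mm tall and 152 mm thick, enclosing a footprint 5370 mm (x) by 2850 mm (y) outside-to-outside, with no floor or roof. The front and back walls (the −y and +y sides) span the full width; the two side walls fit between them.


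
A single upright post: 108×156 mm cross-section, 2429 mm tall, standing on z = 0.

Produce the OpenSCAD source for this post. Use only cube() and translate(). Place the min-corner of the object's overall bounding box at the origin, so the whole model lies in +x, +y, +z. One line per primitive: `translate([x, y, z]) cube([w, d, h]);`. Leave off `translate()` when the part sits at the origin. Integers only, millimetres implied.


cube([108, 156, 2429]);


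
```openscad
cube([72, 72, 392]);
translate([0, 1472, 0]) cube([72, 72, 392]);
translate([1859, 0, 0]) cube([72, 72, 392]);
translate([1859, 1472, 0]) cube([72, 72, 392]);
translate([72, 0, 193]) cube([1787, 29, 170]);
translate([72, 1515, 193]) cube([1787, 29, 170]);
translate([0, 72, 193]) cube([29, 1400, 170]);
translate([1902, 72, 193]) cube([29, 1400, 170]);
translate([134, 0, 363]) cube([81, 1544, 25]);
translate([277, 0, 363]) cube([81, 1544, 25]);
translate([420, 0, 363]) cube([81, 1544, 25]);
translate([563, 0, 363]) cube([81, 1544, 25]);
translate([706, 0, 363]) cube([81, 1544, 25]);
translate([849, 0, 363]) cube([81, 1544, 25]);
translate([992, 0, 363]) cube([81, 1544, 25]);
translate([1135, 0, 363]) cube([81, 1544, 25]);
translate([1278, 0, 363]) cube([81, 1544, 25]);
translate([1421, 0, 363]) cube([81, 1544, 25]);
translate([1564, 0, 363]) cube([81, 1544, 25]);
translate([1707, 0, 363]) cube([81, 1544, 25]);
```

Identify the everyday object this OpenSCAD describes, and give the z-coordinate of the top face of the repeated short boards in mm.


A bed frame. The slat-top height is 388 mm.

Four posts, four rails, and a row of slats — a bed frame. Slats sit on the rails at z = 193 + 170 = 363; with slat thickness 25, the top is 388 mm.


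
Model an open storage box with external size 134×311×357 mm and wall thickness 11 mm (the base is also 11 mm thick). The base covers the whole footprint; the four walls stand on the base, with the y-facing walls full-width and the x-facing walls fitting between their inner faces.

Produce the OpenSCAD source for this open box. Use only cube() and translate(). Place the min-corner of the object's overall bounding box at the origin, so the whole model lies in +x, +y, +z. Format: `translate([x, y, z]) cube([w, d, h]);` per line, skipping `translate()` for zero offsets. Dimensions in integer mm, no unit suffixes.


cube([134, 311, 11]);
translate([0, 0, 11]) cube([134, 11, 346]);
translate([0, 300, 11]) cube([134, 11, 346]);
translate([0, 11, 11]) cube([11, 289, 346]);
translate([123, 11, 11]) cube([11, 289, 346]);


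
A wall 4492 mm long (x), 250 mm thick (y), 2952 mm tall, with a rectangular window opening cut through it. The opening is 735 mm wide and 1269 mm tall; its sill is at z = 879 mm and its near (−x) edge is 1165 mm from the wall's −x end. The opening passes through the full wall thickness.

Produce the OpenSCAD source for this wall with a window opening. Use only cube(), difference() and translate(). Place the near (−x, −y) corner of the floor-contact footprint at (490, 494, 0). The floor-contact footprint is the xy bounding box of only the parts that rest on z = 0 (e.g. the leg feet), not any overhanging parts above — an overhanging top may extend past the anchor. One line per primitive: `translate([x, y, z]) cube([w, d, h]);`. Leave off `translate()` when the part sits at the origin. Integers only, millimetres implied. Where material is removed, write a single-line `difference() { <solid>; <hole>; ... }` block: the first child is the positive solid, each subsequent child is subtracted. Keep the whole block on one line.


difference() { translate([490, 494, 0]) cube([4492, 250, 2952]); translate([1655, 494, 879]) cube([735, 250, 1269]); }


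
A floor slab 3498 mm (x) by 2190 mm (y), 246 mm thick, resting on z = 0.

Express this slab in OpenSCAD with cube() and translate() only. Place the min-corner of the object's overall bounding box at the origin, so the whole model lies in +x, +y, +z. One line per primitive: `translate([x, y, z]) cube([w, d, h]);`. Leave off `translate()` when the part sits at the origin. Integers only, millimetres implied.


cube([3498, 2190, 246]);


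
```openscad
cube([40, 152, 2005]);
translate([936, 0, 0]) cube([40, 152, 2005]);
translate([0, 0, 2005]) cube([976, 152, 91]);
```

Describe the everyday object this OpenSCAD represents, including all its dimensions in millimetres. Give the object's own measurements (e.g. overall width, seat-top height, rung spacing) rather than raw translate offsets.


A door frame. The clear opening is 896 mm wide and 2005 mm high. Two 40 mm wide jambs, 152 mm deep, stand either side of the opening from the floor to the top of the opening. A 91 mm thick head sits across the top of both jambs, spanning the full outside width of the frame.


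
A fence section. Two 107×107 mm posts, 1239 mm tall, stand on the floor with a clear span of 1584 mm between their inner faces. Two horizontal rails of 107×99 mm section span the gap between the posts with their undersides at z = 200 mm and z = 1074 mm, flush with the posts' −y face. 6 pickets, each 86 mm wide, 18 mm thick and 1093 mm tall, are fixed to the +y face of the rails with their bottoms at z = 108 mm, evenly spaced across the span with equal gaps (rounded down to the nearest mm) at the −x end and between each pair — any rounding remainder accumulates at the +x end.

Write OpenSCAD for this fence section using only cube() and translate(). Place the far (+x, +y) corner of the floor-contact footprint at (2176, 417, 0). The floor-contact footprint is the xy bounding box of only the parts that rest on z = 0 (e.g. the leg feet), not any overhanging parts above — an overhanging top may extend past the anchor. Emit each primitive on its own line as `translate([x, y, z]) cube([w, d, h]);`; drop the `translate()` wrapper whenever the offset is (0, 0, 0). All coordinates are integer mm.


translate([378, 310, 0]) cube([107, 107, 1239]);
translate([2069, 310, 0]) cube([107, 107, 1239]);
translate([485, 310, 200]) cube([1584, 107, 99]);
translate([485, 310, 1074]) cube([1584, 107, 99]);
translate([637, 417, 108]) cube([86, 18, 1093]);
translate([875, 417, 108]) cube([86, 18, 1093]);
translate([1113, 417, 108]) cube([86, 18, 1093]);
translate([1351, 417, 108]) cube([86, 18, 1093]);
translate([1589, 417, 108]) cube([86, 18, 1093]);
translate([1827, 417, 108]) cube([86, 18, 1093]);


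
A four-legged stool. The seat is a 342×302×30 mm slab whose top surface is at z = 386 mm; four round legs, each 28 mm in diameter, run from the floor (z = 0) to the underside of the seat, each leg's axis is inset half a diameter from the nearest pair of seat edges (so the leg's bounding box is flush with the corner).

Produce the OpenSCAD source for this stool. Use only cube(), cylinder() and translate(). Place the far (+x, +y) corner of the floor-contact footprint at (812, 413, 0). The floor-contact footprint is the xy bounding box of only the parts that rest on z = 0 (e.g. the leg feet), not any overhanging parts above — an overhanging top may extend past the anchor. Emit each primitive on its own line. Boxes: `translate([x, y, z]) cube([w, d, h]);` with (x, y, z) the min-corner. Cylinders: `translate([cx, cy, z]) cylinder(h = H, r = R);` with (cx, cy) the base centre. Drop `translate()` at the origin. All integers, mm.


translate([470, 111, 356]) cube([342, 302, 30]);
translate([484, 125, 0]) cylinder(h = 356, r = 14);
translate([798, 125, 0]) cylinder(h = 356, r = 14);
translate([484, 399, 0]) cylinder(h = 356, r = 14);
translate([798, 399, 0]) cylinder(h = 356, r = 14);


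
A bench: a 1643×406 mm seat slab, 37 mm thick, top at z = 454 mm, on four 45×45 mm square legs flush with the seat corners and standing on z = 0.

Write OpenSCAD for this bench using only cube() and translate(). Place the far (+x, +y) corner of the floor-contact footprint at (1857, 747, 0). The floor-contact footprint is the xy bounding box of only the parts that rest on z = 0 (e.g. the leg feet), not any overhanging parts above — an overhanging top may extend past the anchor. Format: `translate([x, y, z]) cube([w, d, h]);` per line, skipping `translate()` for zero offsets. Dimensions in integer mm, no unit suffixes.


// leg_h = 454 − 37 = 417
translate([214, 341, 417]) cube([1643, 406, 37]);
translate([214, 341, 0]) cube([45, 45, 417]);
translate([214, 702, 0]) cube([45, 45, 417]);
translate([1812, 341, 0]) cube([45, 45, 417]);
translate([1812, 702, 0]) cube([45, 45, 417]);


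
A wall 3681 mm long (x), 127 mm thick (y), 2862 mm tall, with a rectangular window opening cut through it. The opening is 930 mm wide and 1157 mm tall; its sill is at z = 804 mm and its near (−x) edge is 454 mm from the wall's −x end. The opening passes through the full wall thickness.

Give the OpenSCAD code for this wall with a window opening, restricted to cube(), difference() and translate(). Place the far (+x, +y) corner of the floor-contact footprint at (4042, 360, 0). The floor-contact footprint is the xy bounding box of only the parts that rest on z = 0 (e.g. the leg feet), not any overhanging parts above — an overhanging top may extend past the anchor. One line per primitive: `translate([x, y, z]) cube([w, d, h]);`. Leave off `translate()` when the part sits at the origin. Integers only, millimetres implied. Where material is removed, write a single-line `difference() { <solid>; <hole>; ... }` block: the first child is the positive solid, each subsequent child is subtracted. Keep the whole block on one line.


difference() { translate([361, 233, 0]) cube([3681, 127, 2862]); translate([815, 233, 804]) cube([930, 127, 1157]); }
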